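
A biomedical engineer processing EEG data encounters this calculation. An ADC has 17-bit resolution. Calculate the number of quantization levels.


Number of quantization levels = 2^N
= 2^17
= 131072

131072


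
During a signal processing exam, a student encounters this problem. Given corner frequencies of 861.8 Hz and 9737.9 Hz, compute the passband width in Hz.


Bandwidth is the difference of -3dB frequencies:
BW = f_high - f_low
   = 9737.9 - 861.8
   = 8876.1 Hz

8876.1 Hz


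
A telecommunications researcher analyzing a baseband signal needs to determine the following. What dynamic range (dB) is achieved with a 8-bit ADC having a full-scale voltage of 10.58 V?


Dynamic range from full-scale to LSB:
V_min = V_max / 2^bits = 10.58 / 2^8
DR = 20 * log10(V_max / V_min)
   = 20 * log10(2^8)
   = 20 * 8 * log10(2)
   = 48.16 dB

48.16 dB


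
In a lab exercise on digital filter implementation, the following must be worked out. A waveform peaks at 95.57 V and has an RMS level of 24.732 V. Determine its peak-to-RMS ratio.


Crest factor is the ratio of peak to RMS:
CF = V_peak / V_rms
   = 95.57 / 24.732
   = 3.8642

3.8642


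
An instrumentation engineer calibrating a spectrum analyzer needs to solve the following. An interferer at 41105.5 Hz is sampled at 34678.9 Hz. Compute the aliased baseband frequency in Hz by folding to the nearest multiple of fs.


Compute the nearest integer multiple of fs to the signal:
n = round(41105.5 / 34678.9) = 1
f_alias = |41105.5 - 1 * 34678.9|
        = |41105.5 - 34678.9|
        = 6426.6 Hz

6426.6


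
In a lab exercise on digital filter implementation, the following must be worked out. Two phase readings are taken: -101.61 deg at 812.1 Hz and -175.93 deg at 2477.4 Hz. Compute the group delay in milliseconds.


Group delay from phase difference:
tau = -d(phi)/d(omega)
d(phi) = -74.32 deg = -1.297129 rad
d(omega) = 2*pi*(2477.4 - 812.1) = 10463.3885 rad/s
tau = -(-1.297129) / 10463.3885
    = 0.124 ms

0.124 ms


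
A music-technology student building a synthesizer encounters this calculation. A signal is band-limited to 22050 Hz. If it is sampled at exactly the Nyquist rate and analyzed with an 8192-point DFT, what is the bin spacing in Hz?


Step 1 — Nyquist sampling rate:
fs = 2 * fmax = 2 * 22050 = 44100 Hz

Step 2 — DFT bin spacing:
df = fs / N = 44100 / 8192 = 5.3833 Hz

5.3833 Hz


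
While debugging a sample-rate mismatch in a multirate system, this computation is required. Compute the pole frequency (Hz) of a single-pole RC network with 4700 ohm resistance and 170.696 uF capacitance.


Cutoff frequency of a first-order RC filter:
fc = 1 / (2 * pi * R * C)
C = 170.696 uF = 0.000170696 F
fc = 1 / (2 * pi * 4700 * 0.000170696)
   = 1 / 5.0408186162133
   = 0.19838 Hz

0.19838 Hz


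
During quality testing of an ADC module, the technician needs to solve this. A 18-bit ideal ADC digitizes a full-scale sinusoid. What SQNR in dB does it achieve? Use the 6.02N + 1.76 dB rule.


Theoretical SNR for a full-scale sinusoid:
SNR = 6.02 * N + 1.76
    = 6.02 * 18 + 1.76
    = 108.36 + 1.76
    = 110.12 dB

110.12 dB


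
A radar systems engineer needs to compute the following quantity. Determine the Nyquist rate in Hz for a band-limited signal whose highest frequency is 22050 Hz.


The Nyquist rate is twice the maximum frequency component.
fs_min = 2 * fmax
      = 2 * 22050
      = 44100 Hz

44100


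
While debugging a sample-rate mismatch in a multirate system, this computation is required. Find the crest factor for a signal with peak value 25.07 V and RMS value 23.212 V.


Crest factor is the ratio of peak to RMS:
CF = V_peak / V_rms
   = 25.07 / 23.212
   = 1.08

1.08


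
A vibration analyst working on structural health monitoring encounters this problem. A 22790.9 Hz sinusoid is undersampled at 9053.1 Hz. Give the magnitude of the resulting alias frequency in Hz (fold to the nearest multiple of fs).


Compute the nearest integer multiple of fs to the signal:
n = round(22790.9 / 9053.1) = 3
f_alias = |22790.9 - 3 * 9053.1|
        = |22790.9 - 27159.3|
        = 4368.4 Hz

4368.4


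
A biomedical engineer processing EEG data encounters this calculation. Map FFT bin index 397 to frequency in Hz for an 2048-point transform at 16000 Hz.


Frequency of DFT bin k:
f_k = k * fs / N
    = 397 * 16000 / 2048
    = 6352000 / 2048
    = 3101.562 Hz

3101.562 Hz


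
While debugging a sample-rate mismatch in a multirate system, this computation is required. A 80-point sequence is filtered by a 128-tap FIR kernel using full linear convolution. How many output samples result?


Linear convolution output length:
L = N + M - 1
  = 80 + 128 - 1
  = 207 samples

207


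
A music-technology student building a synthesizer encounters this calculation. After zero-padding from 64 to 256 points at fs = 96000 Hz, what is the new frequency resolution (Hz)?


Frequency resolution after zero-padding:
N_padded = 64 * 4 = 256
df = fs / N_padded
   = 96000 / 256
   = 375.0 Hz

375.0 Hz


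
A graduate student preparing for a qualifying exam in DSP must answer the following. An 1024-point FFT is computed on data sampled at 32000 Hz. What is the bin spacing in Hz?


DFT frequency resolution:
df = fs / N
   = 32000 / 1024
   = 31.25 Hz

31.25 Hz


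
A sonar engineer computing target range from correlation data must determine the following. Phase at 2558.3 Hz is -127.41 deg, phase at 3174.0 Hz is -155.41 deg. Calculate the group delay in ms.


Group delay from phase difference:
tau = -d(phi)/d(omega)
d(phi) = -28.0 deg = -0.488692 rad
d(omega) = 2*pi*(3174.0 - 2558.3) = 3868.5572 rad/s
tau = -(-0.488692) / 3868.5572
    = 0.1263 ms

0.1263 ms


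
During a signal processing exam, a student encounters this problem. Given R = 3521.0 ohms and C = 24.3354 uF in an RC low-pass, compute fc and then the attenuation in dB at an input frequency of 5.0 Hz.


Step 1 — cutoff frequency:
fc = 1 / (2*pi*R*C)
C = 24.3354 uF = 2.43354e-05 F
fc = 1 / (2*pi*3521.0*2.43354e-05)
   = 1.85744 Hz

Step 2 — magnitude at f = 5.0 Hz:
|H(f)| = 1 / sqrt(1 + (f/fc)^2)
f/fc = 5.0 / 1.85744 = 2.691877
|H| = 1 / sqrt(1 + 7.246202) = 0.3482355
|H|_dB = 20*log10(0.3482355) = -9.16 dB

fc = 1.85744 Hz; |H(5.0 Hz)| = -9.16 dB


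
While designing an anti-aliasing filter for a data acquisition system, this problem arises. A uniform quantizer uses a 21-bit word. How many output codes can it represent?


Number of quantization levels = 2^N
= 2^21
= 2097152

2097152


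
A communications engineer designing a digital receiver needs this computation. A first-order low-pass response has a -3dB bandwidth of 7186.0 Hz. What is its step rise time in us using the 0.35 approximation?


Rise time from bandwidth relationship:
tr = 0.35 / BW
   = 0.35 / 7186.0
   = 4.870581687e-05 s
   = 48.7058 us

48.7058 us


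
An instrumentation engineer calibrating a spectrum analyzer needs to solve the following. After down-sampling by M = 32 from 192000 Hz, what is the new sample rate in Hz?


Decimation reduces the sample rate:
fs_out = fs_in / M
       = 192000 / 32
       = 6000.0 Hz

6000.0 Hz


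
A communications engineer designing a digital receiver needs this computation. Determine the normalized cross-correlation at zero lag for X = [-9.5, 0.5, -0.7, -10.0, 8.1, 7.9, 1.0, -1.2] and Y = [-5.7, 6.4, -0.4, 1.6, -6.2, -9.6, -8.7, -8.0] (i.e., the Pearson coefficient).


Pearson correlation coefficient (population):
r = cov(X,Y) / (std(X) * std(Y))
Mean X = -0.4875, Mean Y = -3.825
Cov(X,Y) = -12.305938
Std(X) = 6.320094, Std(Y) = 5.355079
r = -0.3636

-0.3636


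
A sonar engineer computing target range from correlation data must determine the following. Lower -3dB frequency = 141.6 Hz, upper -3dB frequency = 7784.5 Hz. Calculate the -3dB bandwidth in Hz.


Bandwidth is the difference of -3dB frequencies:
BW = f_high - f_low
   = 7784.5 - 141.6
   = 7642.9 Hz

7642.9 Hz


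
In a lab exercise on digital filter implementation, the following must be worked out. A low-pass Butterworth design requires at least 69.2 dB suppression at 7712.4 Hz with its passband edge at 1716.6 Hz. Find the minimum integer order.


Butterworth filter order formula:
n = log10(10^(A/10) - 1) / (2 * log10(f_stop/f_pass))
10^(69.2/10) - 1 = 8317636.711
f_stop/f_pass = 7712.4 / 1716.6 = 4.4928
n = 5.3025 -> ceil = 6

6


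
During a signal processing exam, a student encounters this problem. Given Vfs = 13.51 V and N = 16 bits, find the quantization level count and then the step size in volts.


Step 1 — number of quantization levels:
L = 2^N = 2^16 = 65536

Step 2 — LSB step size:
delta = Vfs / L
      = 13.51 / 65536
      = 0.00020615 V

Levels = 65536; step size = 0.00020615 V


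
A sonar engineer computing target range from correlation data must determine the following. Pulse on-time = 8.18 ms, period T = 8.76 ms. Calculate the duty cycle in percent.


Duty cycle as a percentage:
DC = (t_on / T) * 100
   = (8.18 / 8.76) * 100
   = 0.93379 * 100
   = 93.38 %

93.38 %


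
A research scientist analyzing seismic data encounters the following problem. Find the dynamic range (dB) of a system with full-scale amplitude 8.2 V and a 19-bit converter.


Dynamic range from full-scale to LSB:
V_min = V_max / 2^bits = 8.2 / 2^19
DR = 20 * log10(V_max / V_min)
   = 20 * log10(2^19)
   = 20 * 19 * log10(2)
   = 114.39 dB

114.39 dB


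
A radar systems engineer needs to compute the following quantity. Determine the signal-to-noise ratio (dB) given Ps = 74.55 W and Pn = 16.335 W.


SNR in decibels:
SNR = 10 * log10(Ps / Pn)
    = 10 * log10(74.55 / 16.335)
    = 10 * log10(4.5638)
    = 10 * 0.6593
    = 6.59 dB

6.59 dB


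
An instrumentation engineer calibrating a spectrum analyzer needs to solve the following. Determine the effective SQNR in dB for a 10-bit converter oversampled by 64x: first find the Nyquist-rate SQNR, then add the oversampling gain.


Step 1 — baseline SQNR at Nyquist:
SQNR_base = 6.02*N + 1.76
          = 6.02*10 + 1.76
          = 61.96 dB

Step 2 — oversampling processing gain:
G = 10*log10(OSR) = 10*log10(64) = 18.06 dB

Step 3 — total:
SQNR_total = 61.96 + 18.06 = 80.02 dB

Base SQNR = 61.96 dB; oversampled SQNR = 80.02 dB


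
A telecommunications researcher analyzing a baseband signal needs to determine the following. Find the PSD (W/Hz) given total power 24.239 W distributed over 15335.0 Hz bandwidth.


Power spectral density:
PSD = P / BW
    = 24.239 / 15335.0
    = 0.00158063 W/Hz

0.00158063 W/Hz


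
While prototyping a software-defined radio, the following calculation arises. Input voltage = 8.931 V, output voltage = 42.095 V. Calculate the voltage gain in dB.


Voltage gain in dB:
G = 20 * log10(Vout / Vin)
  = 20 * log10(42.095 / 8.931)
  = 20 * log10(4.713358)
  = 20 * 0.67333
  = 13.47 dB

13.47 dB


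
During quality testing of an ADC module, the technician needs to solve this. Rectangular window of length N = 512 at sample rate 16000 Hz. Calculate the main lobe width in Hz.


Main lobe width for a rectangular window:
Width = 2 * fs / N
      = 2 * 16000 / 512
      = 32000 / 512
      = 62.5 Hz

62.5 Hz


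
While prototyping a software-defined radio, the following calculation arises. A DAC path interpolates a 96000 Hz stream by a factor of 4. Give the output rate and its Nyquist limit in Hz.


Step 1 — output sample rate after interpolation by L:
fs_out = L * fs_in = 4 * 96000 = 384000 Hz

Step 2 — Nyquist frequency of the output stream:
f_Nyq = fs_out / 2 = 384000 / 2 = 192000.0 Hz

fs_out = 384000 Hz; f_Nyquist = 192000.0 Hz


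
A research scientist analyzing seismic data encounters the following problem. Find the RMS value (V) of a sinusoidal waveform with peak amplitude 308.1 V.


RMS voltage for a sinusoidal waveform:
V_rms = V_peak / sqrt(2)
      = 308.1 / 1.414214
      = 217.86 V

217.86 V


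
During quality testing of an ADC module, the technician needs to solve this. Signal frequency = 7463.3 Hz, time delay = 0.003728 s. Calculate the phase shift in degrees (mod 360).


Phase shift from frequency and time delay:
phi = 360 * f * t_delay
    = 360 * 7463.3 * 0.003728
    = 10016.35 degrees
    mod 360 = 296.35 degrees

296.35 degrees


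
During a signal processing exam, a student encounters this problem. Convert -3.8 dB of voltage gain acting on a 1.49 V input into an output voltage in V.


Output voltage from dB gain:
V_out = V_in * 10^(gain_dB / 20)
      = 1.49 * 10^(-3.8 / 20)
      = 1.49 * 0.645654
      = 0.962 V

0.962 V


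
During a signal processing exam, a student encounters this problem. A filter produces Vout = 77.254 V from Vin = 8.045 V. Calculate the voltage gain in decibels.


Voltage gain in dB:
G = 20 * log10(Vout / Vin)
  = 20 * log10(77.254 / 8.045)
  = 20 * log10(9.602735)
  = 20 * 0.982395
  = 19.65 dB

19.65 dB


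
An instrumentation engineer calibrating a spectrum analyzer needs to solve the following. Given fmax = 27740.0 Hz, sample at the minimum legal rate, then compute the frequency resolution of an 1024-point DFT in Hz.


Step 1 — Nyquist sampling rate:
fs = 2 * fmax = 2 * 27740.0 = 55480.0 Hz

Step 2 — DFT bin spacing:
df = fs / N = 55480.0 / 1024 = 54.1797 Hz

54.1797 Hz


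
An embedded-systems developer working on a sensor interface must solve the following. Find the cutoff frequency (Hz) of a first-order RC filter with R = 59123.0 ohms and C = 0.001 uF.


Cutoff frequency of a first-order RC filter:
fc = 1 / (2 * pi * R * C)
C = 0.001 uF = 1e-09 F
fc = 1 / (2 * pi * 59123.0 * 1e-09)
   = 1 / 0.00037148076491638
   = 2691.92942 Hz

2691.92942 Hz


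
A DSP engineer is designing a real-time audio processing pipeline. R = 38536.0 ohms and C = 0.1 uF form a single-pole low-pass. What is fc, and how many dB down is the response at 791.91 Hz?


Step 1 — cutoff frequency:
fc = 1 / (2*pi*R*C)
C = 0.1 uF = 1e-07 F
fc = 1 / (2*pi*38536.0*1e-07)
   = 41.3003 Hz

Step 2 — magnitude at f = 791.91 Hz:
|H(f)| = 1 / sqrt(1 + (f/fc)^2)
f/fc = 791.91 / 41.3003 = 19.174437
|H| = 1 / sqrt(1 + 367.659034) = 0.052082
|H|_dB = 20*log10(0.052082) = -25.67 dB

fc = 41.3003 Hz; |H(791.91 Hz)| = -25.67 dB


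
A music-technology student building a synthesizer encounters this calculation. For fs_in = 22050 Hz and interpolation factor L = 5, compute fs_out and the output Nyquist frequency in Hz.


Step 1 — output sample rate after interpolation by L:
fs_out = L * fs_in = 5 * 22050 = 110250 Hz

Step 2 — Nyquist frequency of the output stream:
f_Nyq = fs_out / 2 = 110250 / 2 = 55125.0 Hz

fs_out = 110250 Hz; f_Nyquist = 55125.0 Hz


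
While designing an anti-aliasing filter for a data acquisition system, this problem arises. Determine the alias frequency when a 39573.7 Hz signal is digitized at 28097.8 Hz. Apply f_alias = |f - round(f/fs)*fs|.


Compute the nearest integer multiple of fs to the signal:
n = round(39573.7 / 28097.8) = 1
f_alias = |39573.7 - 1 * 28097.8|
        = |39573.7 - 28097.8|
        = 11475.9 Hz

11475.9


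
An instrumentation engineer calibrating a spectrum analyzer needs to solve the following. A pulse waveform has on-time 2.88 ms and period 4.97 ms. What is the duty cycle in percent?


Duty cycle as a percentage:
DC = (t_on / T) * 100
   = (2.88 / 4.97) * 100
   = 0.579477 * 100
   = 57.95 %

57.95 %


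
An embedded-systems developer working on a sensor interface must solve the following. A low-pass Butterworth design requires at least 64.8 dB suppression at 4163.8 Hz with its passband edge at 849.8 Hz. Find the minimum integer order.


Butterworth filter order formula:
n = log10(10^(A/10) - 1) / (2 * log10(f_stop/f_pass))
10^(64.8/10) - 1 = 3019950.7204
f_stop/f_pass = 4163.8 / 849.8 = 4.8997
n = 4.6945 -> ceil = 5

5


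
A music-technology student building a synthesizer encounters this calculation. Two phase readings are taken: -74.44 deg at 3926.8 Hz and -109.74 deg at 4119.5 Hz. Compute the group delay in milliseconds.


Group delay from phase difference:
tau = -d(phi)/d(omega)
d(phi) = -35.3 deg = -0.616101 rad
d(omega) = 2*pi*(4119.5 - 3926.8) = 1210.7698 rad/s
tau = -(-0.616101) / 1210.7698
    = 0.5089 ms

0.5089 ms


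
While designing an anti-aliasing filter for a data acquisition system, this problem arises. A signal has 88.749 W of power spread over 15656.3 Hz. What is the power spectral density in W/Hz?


Power spectral density:
PSD = P / BW
    = 88.749 / 15656.3
    = 0.00566858 W/Hz

0.00566858 W/Hz


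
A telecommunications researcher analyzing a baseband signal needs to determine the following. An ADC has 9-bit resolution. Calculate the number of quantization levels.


Number of quantization levels = 2^N
= 2^9
= 512

512


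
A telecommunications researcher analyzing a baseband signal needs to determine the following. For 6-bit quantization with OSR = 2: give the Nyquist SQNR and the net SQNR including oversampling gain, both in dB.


Step 1 — baseline SQNR at Nyquist:
SQNR_base = 6.02*N + 1.76
          = 6.02*6 + 1.76
          = 37.88 dB

Step 2 — oversampling processing gain:
G = 10*log10(OSR) = 10*log10(2) = 3.01 dB

Step 3 — total:
SQNR_total = 37.88 + 3.01 = 40.89 dB

Base SQNR = 37.88 dB; oversampled SQNR = 40.89 dB


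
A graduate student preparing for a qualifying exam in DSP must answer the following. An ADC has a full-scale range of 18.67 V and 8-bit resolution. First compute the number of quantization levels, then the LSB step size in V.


Step 1 — number of quantization levels:
L = 2^N = 2^8 = 256

Step 2 — LSB step size:
delta = Vfs / L
      = 18.67 / 256
      = 0.07292969 V

Levels = 256; step size = 0.07292969 V


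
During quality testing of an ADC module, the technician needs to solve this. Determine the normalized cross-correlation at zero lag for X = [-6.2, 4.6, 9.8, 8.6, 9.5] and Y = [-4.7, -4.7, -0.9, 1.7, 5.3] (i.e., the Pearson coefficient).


Pearson correlation coefficient (population):
r = cov(X,Y) / (std(X) * std(Y))
Mean X = 5.26, Mean Y = -0.66
Cov(X,Y) = 16.2056
Std(X) = 6.025147, Std(Y) = 3.841666
r = 0.7001

0.7001


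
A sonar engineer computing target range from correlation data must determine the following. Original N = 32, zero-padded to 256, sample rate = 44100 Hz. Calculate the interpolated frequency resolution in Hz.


Frequency resolution after zero-padding:
N_padded = 32 * 8 = 256
df = fs / N_padded
   = 44100 / 256
   = 172.2656 Hz

172.2656 Hz


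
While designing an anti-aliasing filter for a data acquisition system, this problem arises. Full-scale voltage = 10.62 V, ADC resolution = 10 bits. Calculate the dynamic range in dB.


Dynamic range from full-scale to LSB:
V_min = V_max / 2^bits = 10.62 / 2^10
DR = 20 * log10(V_max / V_min)
   = 20 * log10(2^10)
   = 20 * 10 * log10(2)
   = 60.21 dB

60.21 dB


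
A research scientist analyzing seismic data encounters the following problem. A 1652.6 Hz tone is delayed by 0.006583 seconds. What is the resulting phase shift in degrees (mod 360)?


Phase shift from frequency and time delay:
phi = 360 * f * t_delay
    = 360 * 1652.6 * 0.006583
    = 3916.46 degrees
    mod 360 = 316.46 degrees

316.46 degrees


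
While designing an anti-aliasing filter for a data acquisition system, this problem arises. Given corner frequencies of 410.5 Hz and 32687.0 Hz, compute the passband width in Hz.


Bandwidth is the difference of -3dB frequencies:
BW = f_high - f_low
   = 32687.0 - 410.5
   = 32276.5 Hz

32276.5 Hz


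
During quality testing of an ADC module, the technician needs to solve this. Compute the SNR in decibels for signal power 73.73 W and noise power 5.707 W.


SNR in decibels:
SNR = 10 * log10(Ps / Pn)
    = 10 * log10(73.73 / 5.707)
    = 10 * log10(12.9192)
    = 10 * 1.1112
    = 11.11 dB

11.11 dB


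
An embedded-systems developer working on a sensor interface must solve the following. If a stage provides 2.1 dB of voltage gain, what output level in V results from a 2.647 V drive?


Output voltage from dB gain:
V_out = V_in * 10^(gain_dB / 20)
      = 2.647 * 10^(2.1 / 20)
      = 2.647 * 1.273503
      = 3.371 V

3.371 V


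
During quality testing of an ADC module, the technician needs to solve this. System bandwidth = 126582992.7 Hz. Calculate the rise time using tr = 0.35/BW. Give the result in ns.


Rise time from bandwidth relationship:
tr = 0.35 / BW
   = 0.35 / 126582992.7
   = 2.764984399e-09 s
   = 2.765 ns

2.765 ns


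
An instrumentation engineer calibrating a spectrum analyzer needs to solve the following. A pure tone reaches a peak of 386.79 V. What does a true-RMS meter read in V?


RMS voltage for a sinusoidal waveform:
V_rms = V_peak / sqrt(2)
      = 386.79 / 1.414214
      = 273.502 V

273.502 V


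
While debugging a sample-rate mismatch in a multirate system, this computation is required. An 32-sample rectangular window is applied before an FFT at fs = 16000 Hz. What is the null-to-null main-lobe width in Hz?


Main lobe width for a rectangular window:
Width = 2 * fs / N
      = 2 * 16000 / 32
      = 32000 / 32
      = 1000.0 Hz

1000.0 Hz


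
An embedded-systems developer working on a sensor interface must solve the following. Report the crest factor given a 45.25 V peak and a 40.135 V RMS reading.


Crest factor is the ratio of peak to RMS:
CF = V_peak / V_rms
   = 45.25 / 40.135
   = 1.1274

1.1274


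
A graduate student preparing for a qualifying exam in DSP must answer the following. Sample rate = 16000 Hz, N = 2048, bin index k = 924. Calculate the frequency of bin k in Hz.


Frequency of DFT bin k:
f_k = k * fs / N
    = 924 * 16000 / 2048
    = 14784000 / 2048
    = 7218.75 Hz

7218.75 Hz


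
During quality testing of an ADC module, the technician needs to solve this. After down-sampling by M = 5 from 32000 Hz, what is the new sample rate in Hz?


Decimation reduces the sample rate:
fs_out = fs_in / M
       = 32000 / 5
       = 6400.0 Hz

6400.0 Hz


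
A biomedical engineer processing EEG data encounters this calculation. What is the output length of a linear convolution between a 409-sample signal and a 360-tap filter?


Linear convolution output length:
L = N + M - 1
  = 409 + 360 - 1
  = 768 samples

768


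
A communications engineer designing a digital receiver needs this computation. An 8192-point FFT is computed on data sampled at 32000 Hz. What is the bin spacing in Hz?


DFT frequency resolution:
df = fs / N
   = 32000 / 8192
   = 3.9062 Hz

3.9062 Hz


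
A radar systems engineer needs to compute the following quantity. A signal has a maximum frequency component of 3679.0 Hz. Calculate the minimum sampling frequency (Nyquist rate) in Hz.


The Nyquist rate is twice the maximum frequency component.
fs_min = 2 * fmax
      = 2 * 3679.0
      = 7358.0 Hz

7358.0


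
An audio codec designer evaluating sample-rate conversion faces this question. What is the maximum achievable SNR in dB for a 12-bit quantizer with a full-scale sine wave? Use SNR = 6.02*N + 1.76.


Theoretical SNR for a full-scale sinusoid:
SNR = 6.02 * N + 1.76
    = 6.02 * 12 + 1.76
    = 72.24 + 1.76
    = 74.0 dB

74.0 dB


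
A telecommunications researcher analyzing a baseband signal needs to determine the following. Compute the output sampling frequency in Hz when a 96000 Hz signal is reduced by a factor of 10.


Decimation reduces the sample rate:
fs_out = fs_in / M
       = 96000 / 10
       = 9600.0 Hz

9600.0 Hz


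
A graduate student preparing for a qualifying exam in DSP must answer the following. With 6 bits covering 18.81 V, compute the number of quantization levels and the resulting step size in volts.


Step 1 — number of quantization levels:
L = 2^N = 2^6 = 64

Step 2 — LSB step size:
delta = Vfs / L
      = 18.81 / 64
      = 0.29390625 V

Levels = 64; step size = 0.29390625 V


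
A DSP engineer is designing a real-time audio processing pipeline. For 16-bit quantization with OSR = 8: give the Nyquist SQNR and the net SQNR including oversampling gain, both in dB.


Step 1 — baseline SQNR at Nyquist:
SQNR_base = 6.02*N + 1.76
          = 6.02*16 + 1.76
          = 98.08 dB

Step 2 — oversampling processing gain:
G = 10*log10(OSR) = 10*log10(8) = 9.03 dB

Step 3 — total:
SQNR_total = 98.08 + 9.03 = 107.11 dB

Base SQNR = 98.08 dB; oversampled SQNR = 107.11 dB


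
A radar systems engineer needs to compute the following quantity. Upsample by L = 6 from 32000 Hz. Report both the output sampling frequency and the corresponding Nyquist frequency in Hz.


Step 1 — output sample rate after interpolation by L:
fs_out = L * fs_in = 6 * 32000 = 192000 Hz

Step 2 — Nyquist frequency of the output stream:
f_Nyq = fs_out / 2 = 192000 / 2 = 96000.0 Hz

fs_out = 192000 Hz; f_Nyquist = 96000.0 Hz


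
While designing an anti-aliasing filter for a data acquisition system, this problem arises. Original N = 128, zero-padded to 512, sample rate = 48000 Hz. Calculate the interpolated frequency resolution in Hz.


Frequency resolution after zero-padding:
N_padded = 128 * 4 = 512
df = fs / N_padded
   = 48000 / 512
   = 93.75 Hz

93.75 Hz


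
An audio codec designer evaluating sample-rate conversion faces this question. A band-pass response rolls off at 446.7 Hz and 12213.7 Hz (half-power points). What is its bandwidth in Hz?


Bandwidth is the difference of -3dB frequencies:
BW = f_high - f_low
   = 12213.7 - 446.7
   = 11767.0 Hz

11767.0 Hz


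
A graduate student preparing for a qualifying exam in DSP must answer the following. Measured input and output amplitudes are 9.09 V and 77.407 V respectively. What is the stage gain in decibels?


Voltage gain in dB:
G = 20 * log10(Vout / Vin)
  = 20 * log10(77.407 / 9.09)
  = 20 * log10(8.515622)
  = 20 * 0.930216
  = 18.6 dB

18.6 dB


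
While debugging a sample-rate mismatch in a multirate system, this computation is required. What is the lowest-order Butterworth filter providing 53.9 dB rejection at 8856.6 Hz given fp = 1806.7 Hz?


Butterworth filter order formula:
n = log10(10^(A/10) - 1) / (2 * log10(f_stop/f_pass))
10^(53.9/10) - 1 = 245469.8916
f_stop/f_pass = 8856.6 / 1806.7 = 4.9021
n = 3.9036 -> ceil = 4

4


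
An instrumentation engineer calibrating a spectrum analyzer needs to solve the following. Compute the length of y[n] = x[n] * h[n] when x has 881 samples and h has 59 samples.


Linear convolution output length:
L = N + M - 1
  = 881 + 59 - 1
  = 939 samples

939


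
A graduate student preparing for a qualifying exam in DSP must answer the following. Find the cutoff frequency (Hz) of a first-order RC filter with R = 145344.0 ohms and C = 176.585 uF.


Cutoff frequency of a first-order RC filter:
fc = 1 / (2 * pi * R * C)
C = 176.585 uF = 0.000176585 F
fc = 1 / (2 * pi * 145344.0 * 0.000176585)
   = 1 / 161.26153383235
   = 0.006201 Hz

0.006201 Hz


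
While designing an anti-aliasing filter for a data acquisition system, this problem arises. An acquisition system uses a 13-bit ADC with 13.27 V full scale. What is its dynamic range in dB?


Dynamic range from full-scale to LSB:
V_min = V_max / 2^bits = 13.27 / 2^13
DR = 20 * log10(V_max / V_min)
   = 20 * log10(2^13)
   = 20 * 13 * log10(2)
   = 78.27 dB

78.27 dB


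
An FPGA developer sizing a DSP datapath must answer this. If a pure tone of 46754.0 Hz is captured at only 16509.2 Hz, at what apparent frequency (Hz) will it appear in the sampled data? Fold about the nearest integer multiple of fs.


Compute the nearest integer multiple of fs to the signal:
n = round(46754.0 / 16509.2) = 3
f_alias = |46754.0 - 3 * 16509.2|
        = |46754.0 - 49527.6|
        = 2773.6 Hz

2773.6


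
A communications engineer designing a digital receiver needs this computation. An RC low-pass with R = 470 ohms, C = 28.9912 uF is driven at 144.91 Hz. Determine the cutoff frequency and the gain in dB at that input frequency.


Step 1 — cutoff frequency:
fc = 1 / (2*pi*R*C)
C = 28.9912 uF = 2.89912e-05 F
fc = 1 / (2*pi*470*2.89912e-05)
   = 11.6804 Hz

Step 2 — magnitude at f = 144.91 Hz:
|H(f)| = 1 / sqrt(1 + (f/fc)^2)
f/fc = 144.91 / 11.6804 = 12.406253
|H| = 1 / sqrt(1 + 153.915114) = 0.0803439
|H|_dB = 20*log10(0.0803439) = -21.9 dB

fc = 11.6804 Hz; |H(144.91 Hz)| = -21.9 dB


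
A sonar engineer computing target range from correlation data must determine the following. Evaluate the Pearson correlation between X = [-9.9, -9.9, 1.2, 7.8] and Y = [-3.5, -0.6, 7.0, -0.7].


Pearson correlation coefficient (population):
r = cov(X,Y) / (std(X) * std(Y))
Mean X = -2.7, Mean Y = 0.55
Cov(X,Y) = 12.3675
Std(X) = 7.568685, Std(Y) = 3.901602
r = 0.4188

0.4188


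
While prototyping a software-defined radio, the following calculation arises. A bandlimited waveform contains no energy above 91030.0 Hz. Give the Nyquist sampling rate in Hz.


The Nyquist rate is twice the maximum frequency component.
fs_min = 2 * fmax
      = 2 * 91030.0
      = 182060.0 Hz

182060.0


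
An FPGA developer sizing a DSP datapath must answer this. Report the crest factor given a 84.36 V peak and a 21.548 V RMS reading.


Crest factor is the ratio of peak to RMS:
CF = V_peak / V_rms
   = 84.36 / 21.548
   = 3.915

3.915


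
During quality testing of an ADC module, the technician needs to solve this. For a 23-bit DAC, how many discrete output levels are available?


Number of quantization levels = 2^N
= 2^23
= 8388608

8388608


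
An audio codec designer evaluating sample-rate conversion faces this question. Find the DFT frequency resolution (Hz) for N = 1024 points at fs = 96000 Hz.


DFT frequency resolution:
df = fs / N
   = 96000 / 1024
   = 93.75 Hz

93.75 Hz


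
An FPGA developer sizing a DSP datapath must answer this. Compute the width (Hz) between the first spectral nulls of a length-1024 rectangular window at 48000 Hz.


Main lobe width for a rectangular window:
Width = 2 * fs / N
      = 2 * 48000 / 1024
      = 96000 / 1024
      = 93.75 Hz

93.75 Hz


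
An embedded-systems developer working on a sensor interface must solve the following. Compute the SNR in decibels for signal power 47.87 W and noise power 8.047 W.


SNR in decibels:
SNR = 10 * log10(Ps / Pn)
    = 10 * log10(47.87 / 8.047)
    = 10 * log10(5.9488)
    = 10 * 0.7744
    = 7.74 dB

7.74 dB


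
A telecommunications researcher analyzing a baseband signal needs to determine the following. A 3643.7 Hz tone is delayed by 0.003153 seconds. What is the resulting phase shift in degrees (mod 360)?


Phase shift from frequency and time delay:
phi = 360 * f * t_delay
    = 360 * 3643.7 * 0.003153
    = 4135.89 degrees
    mod 360 = 175.89 degrees

175.89 degrees


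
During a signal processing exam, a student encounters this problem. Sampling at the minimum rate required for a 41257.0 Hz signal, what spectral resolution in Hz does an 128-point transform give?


Step 1 — Nyquist sampling rate:
fs = 2 * fmax = 2 * 41257.0 = 82514.0 Hz

Step 2 — DFT bin spacing:
df = fs / N = 82514.0 / 128 = 644.6406 Hz

644.6406 Hz


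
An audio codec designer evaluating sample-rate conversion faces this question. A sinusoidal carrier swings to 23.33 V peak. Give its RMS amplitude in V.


RMS voltage for a sinusoidal waveform:
V_rms = V_peak / sqrt(2)
      = 23.33 / 1.414214
      = 16.497 V

16.497 V


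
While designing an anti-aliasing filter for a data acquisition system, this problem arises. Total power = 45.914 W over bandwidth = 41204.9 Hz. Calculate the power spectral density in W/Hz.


Power spectral density:
PSD = P / BW
    = 45.914 / 41204.9
    = 0.00111428 W/Hz

0.00111428 W/Hz


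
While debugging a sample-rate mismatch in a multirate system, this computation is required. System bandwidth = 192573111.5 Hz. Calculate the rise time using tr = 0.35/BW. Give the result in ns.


Rise time from bandwidth relationship:
tr = 0.35 / BW
   = 0.35 / 192573111.5
   = 1.817491535e-09 s
   = 1.8175 ns

1.8175 ns


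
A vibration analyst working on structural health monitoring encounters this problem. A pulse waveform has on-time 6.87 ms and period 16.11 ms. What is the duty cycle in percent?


Duty cycle as a percentage:
DC = (t_on / T) * 100
   = (6.87 / 16.11) * 100
   = 0.426443 * 100
   = 42.64 %

42.64 %


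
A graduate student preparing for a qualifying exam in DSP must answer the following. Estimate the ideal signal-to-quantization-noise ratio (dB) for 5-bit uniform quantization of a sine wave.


Theoretical SNR for a full-scale sinusoid:
SNR = 6.02 * N + 1.76
    = 6.02 * 5 + 1.76
    = 30.1 + 1.76
    = 31.86 dB

31.86 dB


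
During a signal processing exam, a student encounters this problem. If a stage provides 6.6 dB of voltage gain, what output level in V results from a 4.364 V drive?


Output voltage from dB gain:
V_out = V_in * 10^(gain_dB / 20)
      = 4.364 * 10^(6.6 / 20)
      = 4.364 * 2.137962
      = 9.3301 V

9.3301 V


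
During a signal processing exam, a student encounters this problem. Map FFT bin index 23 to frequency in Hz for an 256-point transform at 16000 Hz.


Frequency of DFT bin k:
f_k = k * fs / N
    = 23 * 16000 / 256
    = 368000 / 256
    = 1437.5 Hz

1437.5 Hz


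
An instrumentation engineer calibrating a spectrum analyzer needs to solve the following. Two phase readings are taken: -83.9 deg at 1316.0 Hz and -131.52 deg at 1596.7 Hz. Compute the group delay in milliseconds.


Group delay from phase difference:
tau = -d(phi)/d(omega)
d(phi) = -47.62 deg = -0.831126 rad
d(omega) = 2*pi*(1596.7 - 1316.0) = 1763.6901 rad/s
tau = -(-0.831126) / 1763.6901
    = 0.4712 ms

0.4712 ms


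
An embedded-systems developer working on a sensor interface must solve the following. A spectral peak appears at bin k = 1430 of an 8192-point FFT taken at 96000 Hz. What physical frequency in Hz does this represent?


Frequency of DFT bin k:
f_k = k * fs / N
    = 1430 * 96000 / 8192
    = 137280000 / 8192
    = 16757.812 Hz

16757.812 Hz


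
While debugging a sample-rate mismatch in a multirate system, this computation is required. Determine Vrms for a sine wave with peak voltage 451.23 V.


RMS voltage for a sinusoidal waveform:
V_rms = V_peak / sqrt(2)
      = 451.23 / 1.414214
      = 319.068 V

319.068 V


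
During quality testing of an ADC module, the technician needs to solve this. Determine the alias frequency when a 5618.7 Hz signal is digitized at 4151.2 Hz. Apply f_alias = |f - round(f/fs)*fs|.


Compute the nearest integer multiple of fs to the signal:
n = round(5618.7 / 4151.2) = 1
f_alias = |5618.7 - 1 * 4151.2|
        = |5618.7 - 4151.2|
        = 1467.5 Hz

1467.5


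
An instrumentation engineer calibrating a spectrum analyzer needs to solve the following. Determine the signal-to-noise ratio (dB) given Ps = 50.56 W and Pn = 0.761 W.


SNR in decibels:
SNR = 10 * log10(Ps / Pn)
    = 10 * log10(50.56 / 0.761)
    = 10 * log10(66.4389)
    = 10 * 1.8224
    = 18.22 dB

18.22 dB


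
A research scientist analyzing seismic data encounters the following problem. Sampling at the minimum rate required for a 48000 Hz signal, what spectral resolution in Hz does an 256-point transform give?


Step 1 — Nyquist sampling rate:
fs = 2 * fmax = 2 * 48000 = 96000 Hz

Step 2 — DFT bin spacing:
df = fs / N = 96000 / 256 = 375.0 Hz

375.0 Hz


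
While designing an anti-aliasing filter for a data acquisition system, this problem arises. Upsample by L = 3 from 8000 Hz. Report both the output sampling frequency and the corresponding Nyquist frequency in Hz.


Step 1 — output sample rate after interpolation by L:
fs_out = L * fs_in = 3 * 8000 = 24000 Hz

Step 2 — Nyquist frequency of the output stream:
f_Nyq = fs_out / 2 = 24000 / 2 = 12000.0 Hz

fs_out = 24000 Hz; f_Nyquist = 12000.0 Hz


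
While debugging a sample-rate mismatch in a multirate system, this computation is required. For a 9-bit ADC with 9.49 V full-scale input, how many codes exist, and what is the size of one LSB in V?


Step 1 — number of quantization levels:
L = 2^N = 2^9 = 512

Step 2 — LSB step size:
delta = Vfs / L
      = 9.49 / 512
      = 0.01853516 V

Levels = 512; step size = 0.01853516 V


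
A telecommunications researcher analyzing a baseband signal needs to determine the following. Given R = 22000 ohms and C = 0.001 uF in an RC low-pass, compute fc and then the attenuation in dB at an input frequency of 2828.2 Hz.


Step 1 — cutoff frequency:
fc = 1 / (2*pi*R*C)
C = 0.001 uF = 1e-09 F
fc = 1 / (2*pi*22000*1e-09)
   = 7234.316 Hz

Step 2 — magnitude at f = 2828.2 Hz:
|H(f)| = 1 / sqrt(1 + (f/fc)^2)
f/fc = 2828.2 / 7234.316 = 0.390942
|H| = 1 / sqrt(1 + 0.152836) = 0.9313571
|H|_dB = 20*log10(0.9313571) = -0.62 dB

fc = 7234.316 Hz; |H(2828.2 Hz)| = -0.62 dB


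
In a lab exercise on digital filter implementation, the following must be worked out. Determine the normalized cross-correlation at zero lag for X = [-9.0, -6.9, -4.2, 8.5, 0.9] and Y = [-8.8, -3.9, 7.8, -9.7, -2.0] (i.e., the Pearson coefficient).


Pearson correlation coefficient (population):
r = cov(X,Y) / (std(X) * std(Y))
Mean X = -2.14, Mean Y = -3.32
Cov(X,Y) = -9.2848
Std(X) = 6.267567, Std(Y) = 6.268461
r = -0.2363

-0.2363


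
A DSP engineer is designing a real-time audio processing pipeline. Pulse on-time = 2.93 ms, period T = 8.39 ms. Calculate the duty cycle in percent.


Duty cycle as a percentage:
DC = (t_on / T) * 100
   = (2.93 / 8.39) * 100
   = 0.349225 * 100
   = 34.92 %

34.92 %


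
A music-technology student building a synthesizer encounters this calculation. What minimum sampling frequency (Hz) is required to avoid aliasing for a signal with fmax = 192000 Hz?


The Nyquist rate is twice the maximum frequency component.
fs_min = 2 * fmax
      = 2 * 192000
      = 384000 Hz

384000


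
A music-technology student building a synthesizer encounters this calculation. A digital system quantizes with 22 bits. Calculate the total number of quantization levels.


Number of quantization levels = 2^N
= 2^22
= 4194304

4194304


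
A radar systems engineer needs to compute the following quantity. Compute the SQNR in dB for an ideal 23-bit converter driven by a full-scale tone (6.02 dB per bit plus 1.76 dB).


Theoretical SNR for a full-scale sinusoid:
SNR = 6.02 * N + 1.76
    = 6.02 * 23 + 1.76
    = 138.46 + 1.76
    = 140.22 dB

140.22 dB


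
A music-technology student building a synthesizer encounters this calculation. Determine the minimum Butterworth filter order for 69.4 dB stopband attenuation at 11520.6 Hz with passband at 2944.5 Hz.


Butterworth filter order formula:
n = log10(10^(A/10) - 1) / (2 * log10(f_stop/f_pass))
10^(69.4/10) - 1 = 8709634.8996
f_stop/f_pass = 11520.6 / 2944.5 = 3.9126
n = 5.8569 -> ceil = 6

6


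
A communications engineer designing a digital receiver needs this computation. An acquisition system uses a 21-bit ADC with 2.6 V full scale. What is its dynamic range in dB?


Dynamic range from full-scale to LSB:
V_min = V_max / 2^bits = 2.6 / 2^21
DR = 20 * log10(V_max / V_min)
   = 20 * log10(2^21)
   = 20 * 21 * log10(2)
   = 126.43 dB

126.43 dB


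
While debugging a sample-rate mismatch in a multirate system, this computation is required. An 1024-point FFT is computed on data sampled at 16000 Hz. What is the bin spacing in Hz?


DFT frequency resolution:
df = fs / N
   = 16000 / 1024
   = 15.625 Hz

15.625 Hz


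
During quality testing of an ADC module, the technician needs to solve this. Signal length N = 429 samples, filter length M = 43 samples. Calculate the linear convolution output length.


Linear convolution output length:
L = N + M - 1
  = 429 + 43 - 1
  = 471 samples

471


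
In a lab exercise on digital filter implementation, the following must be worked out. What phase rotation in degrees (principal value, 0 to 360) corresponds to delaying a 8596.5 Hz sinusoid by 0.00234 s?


Phase shift from frequency and time delay:
phi = 360 * f * t_delay
    = 360 * 8596.5 * 0.00234
    = 7241.69 degrees
    mod 360 = 41.69 degrees

41.69 degrees
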